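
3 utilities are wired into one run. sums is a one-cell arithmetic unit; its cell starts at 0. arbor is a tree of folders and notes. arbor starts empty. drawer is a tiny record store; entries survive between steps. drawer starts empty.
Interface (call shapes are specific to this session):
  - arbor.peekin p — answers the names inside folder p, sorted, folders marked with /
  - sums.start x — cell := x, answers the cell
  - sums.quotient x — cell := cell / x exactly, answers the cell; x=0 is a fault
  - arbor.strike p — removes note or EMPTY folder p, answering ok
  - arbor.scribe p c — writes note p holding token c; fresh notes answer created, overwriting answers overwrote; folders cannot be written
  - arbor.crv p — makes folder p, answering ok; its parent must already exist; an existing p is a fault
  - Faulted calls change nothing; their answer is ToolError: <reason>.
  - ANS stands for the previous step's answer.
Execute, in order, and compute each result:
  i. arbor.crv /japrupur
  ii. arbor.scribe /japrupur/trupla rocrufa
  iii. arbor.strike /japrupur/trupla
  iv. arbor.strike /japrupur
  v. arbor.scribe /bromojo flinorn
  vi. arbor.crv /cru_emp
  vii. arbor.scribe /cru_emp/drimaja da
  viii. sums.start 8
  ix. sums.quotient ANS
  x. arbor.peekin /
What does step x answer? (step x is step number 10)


Answer: [bromojo, cru_emp/]

Derivation:
-> arbor.crv(p='/japrupur')
<- ok
-> arbor.scribe(p='/japrupur/trupla', c='rocrufa')
<- created
-> arbor.strike(p='/japrupur/trupla')
<- ok
-> arbor.strike(p='/japrupur')
<- ok
-> arbor.scribe(p='/bromojo', c='flinorn')
<- created
-> arbor.crv(p='/cru_emp')
<- ok
-> arbor.scribe(p='/cru_emp/drimaja', c='da')
<- created
-> sums.start(x='8')
<- 8
-> sums.quotient(x='ANS')
<- 1
-> arbor.peekin(p='/')
<- [bromojo, cru_emp/]


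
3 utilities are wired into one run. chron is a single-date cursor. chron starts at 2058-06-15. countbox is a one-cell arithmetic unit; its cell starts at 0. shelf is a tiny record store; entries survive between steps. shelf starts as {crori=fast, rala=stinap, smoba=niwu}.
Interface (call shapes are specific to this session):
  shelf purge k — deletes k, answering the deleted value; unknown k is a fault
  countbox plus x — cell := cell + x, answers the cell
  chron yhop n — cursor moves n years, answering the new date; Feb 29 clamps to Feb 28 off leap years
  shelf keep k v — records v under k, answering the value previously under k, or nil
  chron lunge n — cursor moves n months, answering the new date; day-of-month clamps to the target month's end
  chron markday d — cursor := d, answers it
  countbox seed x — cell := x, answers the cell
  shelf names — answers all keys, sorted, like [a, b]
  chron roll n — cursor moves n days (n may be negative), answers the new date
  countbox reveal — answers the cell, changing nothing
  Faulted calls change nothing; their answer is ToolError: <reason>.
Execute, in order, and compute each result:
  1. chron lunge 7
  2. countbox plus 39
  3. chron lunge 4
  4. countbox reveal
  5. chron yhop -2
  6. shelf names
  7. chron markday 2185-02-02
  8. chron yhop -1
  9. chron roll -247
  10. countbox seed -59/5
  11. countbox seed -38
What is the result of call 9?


Answer: 2183-05-31

Derivation:
I call chron lunge(n=7), and see 2059-01-15.
I invoke countbox plus(x=39), and observe 39.
Invoking chron lunge(n=4), which returns 2059-05-15.
I try countbox reveal(), giving 39.
Now I run chron yhop(n=-2), — result: 2057-05-15.
I use shelf names(), and get [crori, rala, smoba].
Then chron markday(d=2185-02-02), yielding 2185-02-02.
I use chron yhop(n=-1): 2184-02-02.
Invoking chron roll(n=-247), yielding 2183-05-31.
I call countbox seed(x=-59/5): -59/5.
I try countbox seed(x=-38): -38.


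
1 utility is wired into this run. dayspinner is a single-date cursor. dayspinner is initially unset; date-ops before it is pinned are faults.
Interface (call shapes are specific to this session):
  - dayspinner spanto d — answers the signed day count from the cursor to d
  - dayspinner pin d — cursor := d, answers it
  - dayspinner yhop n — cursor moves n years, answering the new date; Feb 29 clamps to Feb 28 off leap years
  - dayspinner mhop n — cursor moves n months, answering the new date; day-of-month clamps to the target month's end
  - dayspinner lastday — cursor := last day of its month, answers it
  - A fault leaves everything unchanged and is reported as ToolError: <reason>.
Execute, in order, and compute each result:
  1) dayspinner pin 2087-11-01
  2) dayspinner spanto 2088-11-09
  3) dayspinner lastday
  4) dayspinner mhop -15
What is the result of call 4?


Answer: 2086-08-30

Derivation:
[in] dayspinner pin d='2087-11-01'
:: 2087-11-01
[in] dayspinner spanto d='2088-11-09'
:: 374
[in] dayspinner lastday
:: 2087-11-30
[in] dayspinner mhop n='-15'
:: 2086-08-30


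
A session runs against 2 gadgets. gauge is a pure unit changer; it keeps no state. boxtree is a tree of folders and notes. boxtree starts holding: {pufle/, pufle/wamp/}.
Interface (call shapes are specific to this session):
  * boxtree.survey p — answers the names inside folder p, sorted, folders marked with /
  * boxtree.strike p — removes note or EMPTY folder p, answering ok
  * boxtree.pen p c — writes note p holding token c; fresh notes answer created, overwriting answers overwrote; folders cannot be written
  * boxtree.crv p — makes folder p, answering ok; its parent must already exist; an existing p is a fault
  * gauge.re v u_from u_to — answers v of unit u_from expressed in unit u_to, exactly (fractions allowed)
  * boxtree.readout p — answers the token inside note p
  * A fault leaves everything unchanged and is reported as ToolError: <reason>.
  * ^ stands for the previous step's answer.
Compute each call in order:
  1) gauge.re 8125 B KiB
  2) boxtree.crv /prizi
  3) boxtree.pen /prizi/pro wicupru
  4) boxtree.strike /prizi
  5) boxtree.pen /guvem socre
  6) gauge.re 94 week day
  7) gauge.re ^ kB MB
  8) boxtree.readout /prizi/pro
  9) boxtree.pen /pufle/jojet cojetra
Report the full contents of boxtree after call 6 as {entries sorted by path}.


Answer: {guvem=socre, prizi/, prizi/pro=wicupru, pufle/, pufle/wamp/}

Derivation:
Act: gauge.re[v=8125; u_from=B; u_to=KiB]
Obs: 8125/1024
Act: boxtree.crv[p=/prizi]
Obs: ok
Act: boxtree.pen[p=/prizi/pro; c=wicupru]
Obs: created
Act: boxtree.strike[p=/prizi]
Obs: ToolError: not empty
Act: boxtree.pen[p=/guvem; c=socre]
Obs: created
Act: gauge.re[v=94; u_from=week; u_to=day]
Obs: 658
Act: gauge.re[v=^; u_from=kB; u_to=MB]
Obs: 329/500
Act: boxtree.readout[p=/prizi/pro]
Obs: wicupru
Act: boxtree.pen[p=/pufle/jojet; c=cojetra]
Obs: created


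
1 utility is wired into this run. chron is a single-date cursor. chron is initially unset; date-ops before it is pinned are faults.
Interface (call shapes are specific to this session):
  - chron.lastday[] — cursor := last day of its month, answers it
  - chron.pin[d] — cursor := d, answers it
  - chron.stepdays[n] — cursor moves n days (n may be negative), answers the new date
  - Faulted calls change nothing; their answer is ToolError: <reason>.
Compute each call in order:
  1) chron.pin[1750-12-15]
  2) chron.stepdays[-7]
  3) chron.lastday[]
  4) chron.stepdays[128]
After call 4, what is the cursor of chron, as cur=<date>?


I call pin(d: 1750-12-15), yielding 1750-12-15.
I invoke stepdays(n: -7), — result: 1750-12-08.
I call lastday(), and see 1750-12-31.
Calling stepdays(n: 128), and see 1751-05-08.

Answer: cur=1751-05-08


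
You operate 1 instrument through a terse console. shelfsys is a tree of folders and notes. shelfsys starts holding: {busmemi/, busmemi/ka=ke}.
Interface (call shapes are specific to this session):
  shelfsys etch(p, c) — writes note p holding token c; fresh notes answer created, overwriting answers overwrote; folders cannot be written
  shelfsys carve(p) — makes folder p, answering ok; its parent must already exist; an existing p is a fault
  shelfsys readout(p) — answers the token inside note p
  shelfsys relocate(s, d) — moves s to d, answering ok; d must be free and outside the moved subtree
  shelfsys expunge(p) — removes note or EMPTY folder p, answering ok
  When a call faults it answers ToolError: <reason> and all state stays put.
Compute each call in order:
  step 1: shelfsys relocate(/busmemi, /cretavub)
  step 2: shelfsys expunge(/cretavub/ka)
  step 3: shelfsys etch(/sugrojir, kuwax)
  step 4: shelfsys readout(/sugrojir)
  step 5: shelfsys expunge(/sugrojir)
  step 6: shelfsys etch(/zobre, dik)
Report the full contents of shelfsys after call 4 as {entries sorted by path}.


==> shelfsys relocate(/busmemi, /cretavub)
<== ok
==> shelfsys expunge(/cretavub/ka)
<== ok
==> shelfsys etch(/sugrojir, kuwax)
<== created
==> shelfsys readout(/sugrojir)
<== kuwax
==> shelfsys expunge(/sugrojir)
<== ok
==> shelfsys etch(/zobre, dik)
<== created

Answer: {cretavub/, sugrojir=kuwax}


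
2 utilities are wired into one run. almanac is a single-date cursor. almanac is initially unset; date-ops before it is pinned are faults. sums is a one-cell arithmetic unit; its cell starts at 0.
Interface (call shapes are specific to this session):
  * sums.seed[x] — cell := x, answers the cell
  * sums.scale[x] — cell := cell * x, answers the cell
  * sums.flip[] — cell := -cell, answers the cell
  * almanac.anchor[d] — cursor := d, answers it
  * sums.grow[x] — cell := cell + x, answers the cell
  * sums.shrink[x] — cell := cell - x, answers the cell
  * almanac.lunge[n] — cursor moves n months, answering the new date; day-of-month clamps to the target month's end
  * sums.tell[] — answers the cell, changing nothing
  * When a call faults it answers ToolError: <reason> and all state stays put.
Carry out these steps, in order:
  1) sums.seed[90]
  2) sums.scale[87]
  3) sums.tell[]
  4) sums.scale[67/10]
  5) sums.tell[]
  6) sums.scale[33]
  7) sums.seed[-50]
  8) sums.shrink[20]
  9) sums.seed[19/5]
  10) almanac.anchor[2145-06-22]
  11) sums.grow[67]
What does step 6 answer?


# sums.seed(90) : 90
# sums.scale(87) : 7830
# sums.tell() : 7830
# sums.scale(67/10) : 52461
# sums.tell() : 52461
# sums.scale(33) : 1731213
# sums.seed(-50) : -50
# sums.shrink(20) : -70
# sums.seed(19/5) : 19/5
# almanac.anchor(2145-06-22) : 2145-06-22
# sums.grow(67) : 354/5

Answer: 1731213


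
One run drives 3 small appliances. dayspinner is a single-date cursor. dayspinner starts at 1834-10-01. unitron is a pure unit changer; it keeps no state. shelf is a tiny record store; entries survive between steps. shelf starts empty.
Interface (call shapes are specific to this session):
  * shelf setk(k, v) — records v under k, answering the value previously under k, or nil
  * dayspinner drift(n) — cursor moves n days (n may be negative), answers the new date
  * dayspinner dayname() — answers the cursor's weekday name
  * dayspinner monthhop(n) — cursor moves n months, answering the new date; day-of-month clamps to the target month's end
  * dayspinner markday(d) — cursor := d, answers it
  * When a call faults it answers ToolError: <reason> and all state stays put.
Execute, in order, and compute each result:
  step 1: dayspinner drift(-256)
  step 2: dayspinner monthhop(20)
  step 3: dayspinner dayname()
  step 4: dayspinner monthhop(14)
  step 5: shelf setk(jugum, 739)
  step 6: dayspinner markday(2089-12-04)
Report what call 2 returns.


# 1. dayspinner drift(-256) => 1834-01-18
# 2. dayspinner monthhop(20) => 1835-09-18
# 3. dayspinner dayname() => Friday
# 4. dayspinner monthhop(14) => 1836-11-18
# 5. shelf setk(jugum, 739) => nil
# 6. dayspinner markday(2089-12-04) => 2089-12-04

Answer: 1835-09-18


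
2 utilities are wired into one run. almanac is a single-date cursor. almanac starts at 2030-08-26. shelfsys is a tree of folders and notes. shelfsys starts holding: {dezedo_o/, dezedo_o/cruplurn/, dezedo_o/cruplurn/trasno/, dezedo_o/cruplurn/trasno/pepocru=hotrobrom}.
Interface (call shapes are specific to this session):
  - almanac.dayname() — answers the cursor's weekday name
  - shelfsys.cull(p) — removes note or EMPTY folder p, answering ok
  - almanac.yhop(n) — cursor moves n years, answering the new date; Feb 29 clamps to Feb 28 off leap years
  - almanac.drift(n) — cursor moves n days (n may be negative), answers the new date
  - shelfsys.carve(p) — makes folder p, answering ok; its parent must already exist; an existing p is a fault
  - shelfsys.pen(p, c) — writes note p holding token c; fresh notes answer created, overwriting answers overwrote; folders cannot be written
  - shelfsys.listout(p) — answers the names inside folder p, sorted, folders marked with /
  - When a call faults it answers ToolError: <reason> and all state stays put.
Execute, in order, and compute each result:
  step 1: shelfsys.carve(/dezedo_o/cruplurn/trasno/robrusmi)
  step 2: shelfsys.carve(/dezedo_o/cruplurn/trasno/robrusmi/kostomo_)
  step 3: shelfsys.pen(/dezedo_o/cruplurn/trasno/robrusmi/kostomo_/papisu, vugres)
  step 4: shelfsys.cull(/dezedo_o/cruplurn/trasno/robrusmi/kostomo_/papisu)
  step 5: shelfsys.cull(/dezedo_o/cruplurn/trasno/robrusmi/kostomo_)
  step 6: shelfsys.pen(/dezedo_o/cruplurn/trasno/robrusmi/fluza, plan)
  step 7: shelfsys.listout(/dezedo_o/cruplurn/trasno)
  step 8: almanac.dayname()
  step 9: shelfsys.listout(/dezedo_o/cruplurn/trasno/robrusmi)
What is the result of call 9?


Step: carve[p=/dezedo_o/cruplurn/trasno/robrusmi]
Result: ok
Step: carve[p=/dezedo_o/cruplurn/trasno/robrusmi/kostomo_]
Result: ok
Step: pen[p=/dezedo_o/cruplurn/trasno/robrusmi/kostomo_/papisu; c=vugres]
Result: created
Step: cull[p=/dezedo_o/cruplurn/trasno/robrusmi/kostomo_/papisu]
Result: ok
Step: cull[p=/dezedo_o/cruplurn/trasno/robrusmi/kostomo_]
Result: ok
Step: pen[p=/dezedo_o/cruplurn/trasno/robrusmi/fluza; c=plan]
Result: created
Step: listout[p=/dezedo_o/cruplurn/trasno]
Result: [pepocru, robrusmi/]
Step: dayname[]
Result: Monday
Step: listout[p=/dezedo_o/cruplurn/trasno/robrusmi]
Result: [fluza]

Answer: [fluza]


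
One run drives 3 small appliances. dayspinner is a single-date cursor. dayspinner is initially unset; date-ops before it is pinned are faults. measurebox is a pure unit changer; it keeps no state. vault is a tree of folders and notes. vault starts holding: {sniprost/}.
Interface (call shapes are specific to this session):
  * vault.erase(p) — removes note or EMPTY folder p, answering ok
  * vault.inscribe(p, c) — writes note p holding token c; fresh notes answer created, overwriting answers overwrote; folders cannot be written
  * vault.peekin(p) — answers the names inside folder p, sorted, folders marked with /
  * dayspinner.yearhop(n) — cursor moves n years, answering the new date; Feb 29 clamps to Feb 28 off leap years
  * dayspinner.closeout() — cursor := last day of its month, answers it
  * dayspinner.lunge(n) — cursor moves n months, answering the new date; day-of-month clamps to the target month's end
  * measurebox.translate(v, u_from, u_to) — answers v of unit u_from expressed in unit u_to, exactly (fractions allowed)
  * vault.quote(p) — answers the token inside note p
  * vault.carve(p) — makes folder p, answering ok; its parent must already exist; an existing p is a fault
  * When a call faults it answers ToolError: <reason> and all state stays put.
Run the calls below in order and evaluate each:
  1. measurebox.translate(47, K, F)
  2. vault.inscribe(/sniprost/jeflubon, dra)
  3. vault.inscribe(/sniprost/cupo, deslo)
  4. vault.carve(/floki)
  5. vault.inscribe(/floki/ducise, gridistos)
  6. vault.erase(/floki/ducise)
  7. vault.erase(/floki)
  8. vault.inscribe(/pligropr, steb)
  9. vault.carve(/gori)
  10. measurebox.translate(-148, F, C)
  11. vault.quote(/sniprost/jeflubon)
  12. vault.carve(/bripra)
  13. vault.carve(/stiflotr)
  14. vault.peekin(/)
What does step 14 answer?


Answer: [bripra/, gori/, pligropr, sniprost/, stiflotr/]

Derivation:
;; 1. measurebox.translate(v→47, u_from→K, u_to→F) : -37507/100
;; 2. vault.inscribe(p→/sniprost/jeflubon, c→dra) : created
;; 3. vault.inscribe(p→/sniprost/cupo, c→deslo) : created
;; 4. vault.carve(p→/floki) : ok
;; 5. vault.inscribe(p→/floki/ducise, c→gridistos) : created
;; 6. vault.erase(p→/floki/ducise) : ok
;; 7. vault.erase(p→/floki) : ok
;; 8. vault.inscribe(p→/pligropr, c→steb) : created
;; 9. vault.carve(p→/gori) : ok
;; 10. measurebox.translate(v→-148, u_from→F, u_to→C) : -100
;; 11. vault.quote(p→/sniprost/jeflubon) : dra
;; 12. vault.carve(p→/bripra) : ok
;; 13. vault.carve(p→/stiflotr) : ok
;; 14. vault.peekin(p→/) : [bripra/, gori/, pligropr, sniprost/, stiflotr/]


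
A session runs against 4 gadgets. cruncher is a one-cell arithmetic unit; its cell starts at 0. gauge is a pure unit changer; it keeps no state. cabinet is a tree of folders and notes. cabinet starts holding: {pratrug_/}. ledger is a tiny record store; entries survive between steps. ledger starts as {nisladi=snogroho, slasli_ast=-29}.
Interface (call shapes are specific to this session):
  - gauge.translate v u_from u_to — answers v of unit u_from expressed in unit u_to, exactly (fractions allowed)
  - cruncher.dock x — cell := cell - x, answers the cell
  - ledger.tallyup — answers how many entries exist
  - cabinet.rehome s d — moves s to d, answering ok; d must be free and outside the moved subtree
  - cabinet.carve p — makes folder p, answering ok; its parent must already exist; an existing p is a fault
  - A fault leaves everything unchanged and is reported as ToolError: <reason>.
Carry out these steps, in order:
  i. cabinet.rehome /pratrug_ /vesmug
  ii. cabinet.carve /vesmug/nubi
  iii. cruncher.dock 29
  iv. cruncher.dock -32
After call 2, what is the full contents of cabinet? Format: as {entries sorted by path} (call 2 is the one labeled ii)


Answer: {vesmug/, vesmug/nubi/}

Derivation:
I try cabinet.rehome with /pratrug_, /vesmug, — result: ok.
I call cabinet.carve with /vesmug/nubi, yielding ok.
I use cruncher.dock with 29, giving -29.
Next I call cruncher.dock with -32, yielding 3.


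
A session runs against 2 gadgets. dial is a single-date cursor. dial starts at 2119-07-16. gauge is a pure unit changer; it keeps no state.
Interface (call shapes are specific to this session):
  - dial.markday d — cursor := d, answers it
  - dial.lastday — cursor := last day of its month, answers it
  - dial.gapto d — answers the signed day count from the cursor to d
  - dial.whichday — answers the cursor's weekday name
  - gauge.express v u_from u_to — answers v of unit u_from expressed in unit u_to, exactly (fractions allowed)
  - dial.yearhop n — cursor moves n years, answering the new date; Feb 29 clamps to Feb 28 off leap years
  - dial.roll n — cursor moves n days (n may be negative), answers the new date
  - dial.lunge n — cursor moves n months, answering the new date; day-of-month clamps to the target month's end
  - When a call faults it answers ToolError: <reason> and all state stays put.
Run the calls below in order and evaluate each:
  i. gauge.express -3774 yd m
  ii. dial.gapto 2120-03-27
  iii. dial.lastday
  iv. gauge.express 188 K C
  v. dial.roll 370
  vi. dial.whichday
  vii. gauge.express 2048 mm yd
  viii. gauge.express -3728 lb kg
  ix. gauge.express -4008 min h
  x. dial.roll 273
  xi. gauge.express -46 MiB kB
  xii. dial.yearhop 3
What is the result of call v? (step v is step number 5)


I try gauge.express on v='-3774', u_from='yd', u_to='m', and see -2156841/625.
Then dial.gapto on d='2120-03-27': 255.
Then dial.lastday, → 2119-07-31.
I try gauge.express on v='188', u_from='K', u_to='C', → -1703/20.
Now I run dial.roll on n='370', and get 2120-08-04.
Next I call dial.whichday(): Sunday.
Invoking gauge.express on v='2048', u_from='mm', u_to='yd', giving 2560/1143.
I run gauge.express on v='-3728', u_from='lb', u_to='kg', giving -10568702221/6250000.
I use gauge.express on v='-4008', u_from='min', u_to='h', yielding -334/5.
Invoking dial.roll on n='273', → 2121-05-04.
Invoking gauge.express on v='-46', u_from='MiB', u_to='kB', which returns -6029312/125.
I use dial.yearhop on n='3', — result: 2124-05-04.

Answer: 2120-08-04


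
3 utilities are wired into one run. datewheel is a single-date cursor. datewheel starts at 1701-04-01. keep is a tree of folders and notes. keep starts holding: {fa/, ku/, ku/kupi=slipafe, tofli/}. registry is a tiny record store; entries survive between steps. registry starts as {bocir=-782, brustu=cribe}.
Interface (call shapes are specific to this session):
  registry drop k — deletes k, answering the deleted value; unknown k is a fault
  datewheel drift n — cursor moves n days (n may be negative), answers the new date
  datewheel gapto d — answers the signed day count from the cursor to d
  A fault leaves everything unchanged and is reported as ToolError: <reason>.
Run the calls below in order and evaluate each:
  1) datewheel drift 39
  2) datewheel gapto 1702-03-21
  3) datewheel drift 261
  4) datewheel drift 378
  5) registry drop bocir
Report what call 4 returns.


Answer: 1703-02-08

Derivation:
CALL datewheel drift[39]
RET  1701-05-10
CALL datewheel gapto[1702-03-21]
RET  315
CALL datewheel drift[261]
RET  1702-01-26
CALL datewheel drift[378]
RET  1703-02-08
CALL registry drop[bocir]
RET  -782


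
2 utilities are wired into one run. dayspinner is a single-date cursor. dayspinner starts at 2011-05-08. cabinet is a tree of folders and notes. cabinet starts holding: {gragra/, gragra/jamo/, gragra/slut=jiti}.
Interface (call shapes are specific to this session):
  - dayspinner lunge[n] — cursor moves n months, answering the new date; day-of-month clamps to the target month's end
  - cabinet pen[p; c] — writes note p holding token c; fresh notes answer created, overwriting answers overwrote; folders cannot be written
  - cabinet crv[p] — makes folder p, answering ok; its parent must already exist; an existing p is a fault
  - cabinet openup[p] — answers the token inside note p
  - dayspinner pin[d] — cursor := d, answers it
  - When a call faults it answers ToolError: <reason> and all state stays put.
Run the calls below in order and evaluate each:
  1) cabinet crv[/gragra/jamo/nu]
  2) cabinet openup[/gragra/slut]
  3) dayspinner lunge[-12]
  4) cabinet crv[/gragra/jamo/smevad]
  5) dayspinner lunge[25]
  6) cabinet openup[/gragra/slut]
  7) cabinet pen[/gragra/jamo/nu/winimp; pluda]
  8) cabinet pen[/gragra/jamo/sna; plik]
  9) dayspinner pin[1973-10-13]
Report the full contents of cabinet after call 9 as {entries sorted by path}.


Answer: {gragra/, gragra/jamo/, gragra/jamo/nu/, gragra/jamo/nu/winimp=pluda, gragra/jamo/smevad/, gragra/jamo/sna=plik, gragra/slut=jiti}

Derivation:
;; 1. cabinet crv(p→/gragra/jamo/nu) == ok
;; 2. cabinet openup(p→/gragra/slut) == jiti
;; 3. dayspinner lunge(n→-12) == 2010-05-08
;; 4. cabinet crv(p→/gragra/jamo/smevad) == ok
;; 5. dayspinner lunge(n→25) == 2012-06-08
;; 6. cabinet openup(p→/gragra/slut) == jiti
;; 7. cabinet pen(p→/gragra/jamo/nu/winimp, c→pluda) == created
;; 8. cabinet pen(p→/gragra/jamo/sna, c→plik) == created
;; 9. dayspinner pin(d→1973-10-13) == 1973-10-13


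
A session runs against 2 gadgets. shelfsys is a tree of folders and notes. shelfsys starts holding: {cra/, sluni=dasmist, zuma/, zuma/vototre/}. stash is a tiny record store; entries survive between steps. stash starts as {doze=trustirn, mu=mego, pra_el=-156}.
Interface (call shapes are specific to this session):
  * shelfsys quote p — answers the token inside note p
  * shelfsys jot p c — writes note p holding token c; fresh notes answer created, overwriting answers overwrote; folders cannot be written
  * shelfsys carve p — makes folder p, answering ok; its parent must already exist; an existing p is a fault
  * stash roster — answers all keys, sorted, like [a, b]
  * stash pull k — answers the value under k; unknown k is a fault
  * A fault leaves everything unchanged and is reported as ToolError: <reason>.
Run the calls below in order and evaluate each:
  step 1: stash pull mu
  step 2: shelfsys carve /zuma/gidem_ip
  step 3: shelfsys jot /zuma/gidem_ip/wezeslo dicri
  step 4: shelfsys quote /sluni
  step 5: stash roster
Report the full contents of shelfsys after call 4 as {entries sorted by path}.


Answer: {cra/, sluni=dasmist, zuma/, zuma/gidem_ip/, zuma/gidem_ip/wezeslo=dicri, zuma/vototre/}

Derivation:
Act: stash pull[k: mu]
Obs: mego
Act: shelfsys carve[p: /zuma/gidem_ip]
Obs: ok
Act: shelfsys jot[p: /zuma/gidem_ip/wezeslo; c: dicri]
Obs: created
Act: shelfsys quote[p: /sluni]
Obs: dasmist
Act: stash roster[]
Obs: [doze, mu, pra_el]


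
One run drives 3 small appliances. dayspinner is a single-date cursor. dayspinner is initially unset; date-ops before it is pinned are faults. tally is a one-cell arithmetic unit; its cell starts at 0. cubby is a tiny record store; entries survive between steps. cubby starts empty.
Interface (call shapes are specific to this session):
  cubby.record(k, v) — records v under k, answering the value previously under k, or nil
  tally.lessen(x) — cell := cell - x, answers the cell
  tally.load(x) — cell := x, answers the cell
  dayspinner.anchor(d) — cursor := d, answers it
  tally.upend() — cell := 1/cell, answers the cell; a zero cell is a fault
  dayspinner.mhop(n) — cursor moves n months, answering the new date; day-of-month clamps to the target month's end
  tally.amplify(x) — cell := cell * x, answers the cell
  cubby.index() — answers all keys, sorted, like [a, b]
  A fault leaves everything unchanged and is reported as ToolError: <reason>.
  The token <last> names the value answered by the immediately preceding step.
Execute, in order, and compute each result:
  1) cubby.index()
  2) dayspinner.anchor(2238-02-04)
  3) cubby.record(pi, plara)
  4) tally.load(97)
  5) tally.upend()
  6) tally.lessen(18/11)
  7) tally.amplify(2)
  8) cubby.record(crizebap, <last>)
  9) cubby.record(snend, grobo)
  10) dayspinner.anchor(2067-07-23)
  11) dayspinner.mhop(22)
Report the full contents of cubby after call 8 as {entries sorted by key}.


Answer: {crizebap=-3470/1067, pi=plara}

Derivation:
CALL index[]
RET  []
CALL anchor[2238-02-04]
RET  2238-02-04
CALL record[pi; plara]
RET  nil
CALL load[97]
RET  97
CALL upend[]
RET  1/97
CALL lessen[18/11]
RET  -1735/1067
CALL amplify[2]
RET  -3470/1067
CALL record[crizebap; <last>]
RET  nil
CALL record[snend; grobo]
RET  nil
CALL anchor[2067-07-23]
RET  2067-07-23
CALL mhop[22]
RET  2069-05-23


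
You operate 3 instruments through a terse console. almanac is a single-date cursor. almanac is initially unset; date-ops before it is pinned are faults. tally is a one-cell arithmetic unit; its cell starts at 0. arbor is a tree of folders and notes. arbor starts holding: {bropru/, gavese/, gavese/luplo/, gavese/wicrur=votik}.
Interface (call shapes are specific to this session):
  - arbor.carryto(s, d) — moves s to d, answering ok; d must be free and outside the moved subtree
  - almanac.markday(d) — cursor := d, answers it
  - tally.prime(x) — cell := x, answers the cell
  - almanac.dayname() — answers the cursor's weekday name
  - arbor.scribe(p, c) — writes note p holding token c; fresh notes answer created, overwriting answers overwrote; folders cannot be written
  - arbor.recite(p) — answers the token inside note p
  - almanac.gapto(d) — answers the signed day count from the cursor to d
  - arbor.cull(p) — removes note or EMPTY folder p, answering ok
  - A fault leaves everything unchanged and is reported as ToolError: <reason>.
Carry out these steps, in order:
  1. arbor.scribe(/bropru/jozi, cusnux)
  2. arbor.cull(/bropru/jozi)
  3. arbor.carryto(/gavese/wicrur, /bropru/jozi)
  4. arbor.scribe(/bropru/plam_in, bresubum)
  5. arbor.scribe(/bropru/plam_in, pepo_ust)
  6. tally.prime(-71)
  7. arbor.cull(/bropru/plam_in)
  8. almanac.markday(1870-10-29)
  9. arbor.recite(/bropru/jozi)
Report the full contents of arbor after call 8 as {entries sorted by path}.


Answer: {bropru/, bropru/jozi=votik, gavese/, gavese/luplo/}

Derivation:
~$ scribe p→/bropru/jozi c→cusnux
= created
~$ cull p→/bropru/jozi
= ok
~$ carryto s→/gavese/wicrur d→/bropru/jozi
= ok
~$ scribe p→/bropru/plam_in c→bresubum
= created
~$ scribe p→/bropru/plam_in c→pepo_ust
= overwrote
~$ prime x→-71
= -71
~$ cull p→/bropru/plam_in
= ok
~$ markday d→1870-10-29
= 1870-10-29
~$ recite p→/bropru/jozi
= votik


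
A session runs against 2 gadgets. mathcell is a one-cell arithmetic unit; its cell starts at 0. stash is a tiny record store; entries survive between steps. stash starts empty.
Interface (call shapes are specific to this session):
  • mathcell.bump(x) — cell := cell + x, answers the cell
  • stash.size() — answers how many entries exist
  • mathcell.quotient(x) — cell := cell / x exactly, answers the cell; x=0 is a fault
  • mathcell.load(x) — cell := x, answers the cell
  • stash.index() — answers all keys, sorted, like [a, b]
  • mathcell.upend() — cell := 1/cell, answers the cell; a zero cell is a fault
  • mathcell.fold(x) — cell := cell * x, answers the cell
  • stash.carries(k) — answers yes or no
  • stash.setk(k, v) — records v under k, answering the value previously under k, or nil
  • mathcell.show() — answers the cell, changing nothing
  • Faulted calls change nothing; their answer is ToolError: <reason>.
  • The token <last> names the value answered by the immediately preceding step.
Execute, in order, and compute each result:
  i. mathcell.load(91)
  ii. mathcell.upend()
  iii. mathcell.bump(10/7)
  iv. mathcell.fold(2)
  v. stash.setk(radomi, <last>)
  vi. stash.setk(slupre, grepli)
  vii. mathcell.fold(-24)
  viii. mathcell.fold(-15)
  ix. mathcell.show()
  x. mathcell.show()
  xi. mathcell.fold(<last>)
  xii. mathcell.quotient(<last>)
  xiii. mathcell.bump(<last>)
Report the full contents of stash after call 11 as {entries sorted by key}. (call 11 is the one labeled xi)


Answer: {radomi=262/91, slupre=grepli}

Derivation:
→ mathcell.load(91)
← 91
→ mathcell.upend()
← 1/91
→ mathcell.bump(10/7)
← 131/91
→ mathcell.fold(2)
← 262/91
→ stash.setk(radomi, <last>)
← nil
→ stash.setk(slupre, grepli)
← nil
→ mathcell.fold(-24)
← -6288/91
→ mathcell.fold(-15)
← 94320/91
→ mathcell.show()
← 94320/91
→ mathcell.show()
← 94320/91
→ mathcell.fold(<last>)
← 8896262400/8281
→ mathcell.quotient(<last>)
← 1
→ mathcell.bump(<last>)
← 2


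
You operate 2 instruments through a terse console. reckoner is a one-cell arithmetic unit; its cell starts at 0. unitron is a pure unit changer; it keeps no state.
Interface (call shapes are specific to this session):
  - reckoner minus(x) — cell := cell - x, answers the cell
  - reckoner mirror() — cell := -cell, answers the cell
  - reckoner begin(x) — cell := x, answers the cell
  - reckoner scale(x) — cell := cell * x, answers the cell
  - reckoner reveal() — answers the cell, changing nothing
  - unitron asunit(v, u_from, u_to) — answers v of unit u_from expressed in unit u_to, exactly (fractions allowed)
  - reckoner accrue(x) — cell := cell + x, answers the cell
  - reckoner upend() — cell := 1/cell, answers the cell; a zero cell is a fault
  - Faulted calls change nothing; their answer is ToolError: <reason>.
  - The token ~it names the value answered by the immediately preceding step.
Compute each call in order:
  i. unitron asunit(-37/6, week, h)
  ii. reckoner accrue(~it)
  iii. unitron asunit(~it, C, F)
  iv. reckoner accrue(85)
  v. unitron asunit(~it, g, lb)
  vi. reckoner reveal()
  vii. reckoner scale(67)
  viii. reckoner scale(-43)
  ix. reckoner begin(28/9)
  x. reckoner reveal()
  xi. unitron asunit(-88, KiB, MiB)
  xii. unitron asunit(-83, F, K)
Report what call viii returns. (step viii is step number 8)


Answer: 2739831

Derivation:
-- unitron asunit(v=-37/6, u_from=week, u_to=h) : -1036
-- reckoner accrue(x=~it) : -1036
-- unitron asunit(v=~it, u_from=C, u_to=F) : -9164/5
-- reckoner accrue(x=85) : -951
-- unitron asunit(v=~it, u_from=g, u_to=lb) : -95100000/45359237
-- reckoner reveal() : -951
-- reckoner scale(x=67) : -63717
-- reckoner scale(x=-43) : 2739831
-- reckoner begin(x=28/9) : 28/9
-- reckoner reveal() : 28/9
-- unitron asunit(v=-88, u_from=KiB, u_to=MiB) : -11/128
-- unitron asunit(v=-83, u_from=F, u_to=K) : 37667/180


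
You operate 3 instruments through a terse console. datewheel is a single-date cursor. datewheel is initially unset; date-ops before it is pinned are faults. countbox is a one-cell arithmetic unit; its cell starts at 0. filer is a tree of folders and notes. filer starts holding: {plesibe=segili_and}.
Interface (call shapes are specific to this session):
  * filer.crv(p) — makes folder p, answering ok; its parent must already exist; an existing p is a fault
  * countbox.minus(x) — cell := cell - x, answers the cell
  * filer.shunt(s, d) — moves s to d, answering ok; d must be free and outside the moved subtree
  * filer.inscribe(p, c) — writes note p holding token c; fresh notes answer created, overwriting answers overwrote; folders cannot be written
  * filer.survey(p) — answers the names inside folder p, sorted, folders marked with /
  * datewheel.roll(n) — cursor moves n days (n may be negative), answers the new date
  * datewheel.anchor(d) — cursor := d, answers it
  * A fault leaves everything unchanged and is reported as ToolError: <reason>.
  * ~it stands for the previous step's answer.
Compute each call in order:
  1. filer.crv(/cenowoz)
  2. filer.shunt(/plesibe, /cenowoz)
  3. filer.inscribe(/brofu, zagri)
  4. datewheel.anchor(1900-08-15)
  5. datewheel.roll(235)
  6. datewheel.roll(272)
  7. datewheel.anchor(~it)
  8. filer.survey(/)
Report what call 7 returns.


Answer: 1902-01-04

Derivation:
CALL filer.crv[p→/cenowoz]
RET  ok
CALL filer.shunt[s→/plesibe; d→/cenowoz]
RET  ToolError: exists
CALL filer.inscribe[p→/brofu; c→zagri]
RET  created
CALL datewheel.anchor[d→1900-08-15]
RET  1900-08-15
CALL datewheel.roll[n→235]
RET  1901-04-07
CALL datewheel.roll[n→272]
RET  1902-01-04
CALL datewheel.anchor[d→~it]
RET  1902-01-04
CALL filer.survey[p→/]
RET  [brofu, cenowoz/, plesibe]


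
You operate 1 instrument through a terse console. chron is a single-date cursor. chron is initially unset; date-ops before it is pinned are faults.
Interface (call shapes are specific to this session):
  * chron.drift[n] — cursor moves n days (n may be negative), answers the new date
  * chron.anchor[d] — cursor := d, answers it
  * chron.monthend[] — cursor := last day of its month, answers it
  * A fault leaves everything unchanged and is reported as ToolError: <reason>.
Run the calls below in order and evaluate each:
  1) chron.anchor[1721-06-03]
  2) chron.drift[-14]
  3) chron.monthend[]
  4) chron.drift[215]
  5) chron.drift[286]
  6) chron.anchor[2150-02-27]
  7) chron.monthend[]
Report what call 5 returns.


Answer: 1722-10-14

Derivation:
$ chron.anchor d=1721-06-03
:: 1721-06-03
$ chron.drift n=-14
:: 1721-05-20
$ chron.monthend
:: 1721-05-31
$ chron.drift n=215
:: 1722-01-01
$ chron.drift n=286
:: 1722-10-14
$ chron.anchor d=2150-02-27
:: 2150-02-27
$ chron.monthend
:: 2150-02-28


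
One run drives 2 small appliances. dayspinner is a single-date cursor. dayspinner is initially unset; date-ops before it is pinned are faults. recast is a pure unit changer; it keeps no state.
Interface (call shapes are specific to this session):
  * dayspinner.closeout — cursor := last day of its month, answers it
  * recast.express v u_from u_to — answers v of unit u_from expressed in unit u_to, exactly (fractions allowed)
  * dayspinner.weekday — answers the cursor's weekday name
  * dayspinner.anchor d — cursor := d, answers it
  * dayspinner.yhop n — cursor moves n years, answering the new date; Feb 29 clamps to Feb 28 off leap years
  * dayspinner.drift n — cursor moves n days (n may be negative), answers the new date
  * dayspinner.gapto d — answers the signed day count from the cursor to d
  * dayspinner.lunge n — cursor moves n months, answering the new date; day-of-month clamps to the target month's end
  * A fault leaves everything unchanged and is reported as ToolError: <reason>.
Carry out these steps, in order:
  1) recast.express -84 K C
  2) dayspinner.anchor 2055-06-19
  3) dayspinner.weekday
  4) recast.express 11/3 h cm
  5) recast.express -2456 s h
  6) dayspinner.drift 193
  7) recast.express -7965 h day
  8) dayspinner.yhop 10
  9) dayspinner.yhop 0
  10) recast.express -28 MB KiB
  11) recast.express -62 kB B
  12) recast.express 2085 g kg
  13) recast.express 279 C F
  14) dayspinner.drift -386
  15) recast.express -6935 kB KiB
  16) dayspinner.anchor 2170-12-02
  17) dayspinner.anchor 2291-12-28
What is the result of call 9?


I invoke recast.express passing v→-84, u_from→K, u_to→C, → -7143/20.
I use dayspinner.anchor passing d→2055-06-19: 2055-06-19.
Then dayspinner.weekday(), and get Saturday.
Calling recast.express passing v→11/3, u_from→h, u_to→cm, and see ToolError: incompatible units.
Using recast.express passing v→-2456, u_from→s, u_to→h, and get -307/450.
Using dayspinner.drift passing n→193, and get 2055-12-29.
I run recast.express passing v→-7965, u_from→h, u_to→day, giving -2655/8.
I try dayspinner.yhop passing n→10, and get 2065-12-29.
Invoking dayspinner.yhop passing n→0, giving 2065-12-29.
Invoking recast.express passing v→-28, u_from→MB, u_to→KiB, and observe -109375/4.
Then recast.express passing v→-62, u_from→kB, u_to→B, yielding -62000.
Next I call recast.express passing v→2085, u_from→g, u_to→kg: 417/200.
Next I call recast.express passing v→279, u_from→C, u_to→F, giving 2671/5.
Using dayspinner.drift passing n→-386, which returns 2064-12-08.
I invoke recast.express passing v→-6935, u_from→kB, u_to→KiB, which returns -866875/128.
I use dayspinner.anchor passing d→2170-12-02, yielding 2170-12-02.
Calling dayspinner.anchor passing d→2291-12-28, and get 2291-12-28.

Answer: 2065-12-29


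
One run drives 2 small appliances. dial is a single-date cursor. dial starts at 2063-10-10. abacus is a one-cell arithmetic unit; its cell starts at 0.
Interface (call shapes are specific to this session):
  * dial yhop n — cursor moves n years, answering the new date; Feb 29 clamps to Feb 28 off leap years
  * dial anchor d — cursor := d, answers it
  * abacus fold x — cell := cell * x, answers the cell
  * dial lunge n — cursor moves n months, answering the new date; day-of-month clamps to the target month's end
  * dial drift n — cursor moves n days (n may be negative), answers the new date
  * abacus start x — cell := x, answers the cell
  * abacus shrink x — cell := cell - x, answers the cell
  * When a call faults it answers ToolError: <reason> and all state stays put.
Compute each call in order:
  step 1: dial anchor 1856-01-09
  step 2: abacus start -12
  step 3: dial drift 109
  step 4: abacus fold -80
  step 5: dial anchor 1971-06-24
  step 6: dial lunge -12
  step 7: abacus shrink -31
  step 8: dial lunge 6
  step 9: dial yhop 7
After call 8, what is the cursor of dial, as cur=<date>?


Answer: cur=1970-12-24

Derivation:
! dial anchor(1856-01-09) => 1856-01-09
! abacus start(-12) => -12
! dial drift(109) => 1856-04-27
! abacus fold(-80) => 960
! dial anchor(1971-06-24) => 1971-06-24
! dial lunge(-12) => 1970-06-24
! abacus shrink(-31) => 991
! dial lunge(6) => 1970-12-24
! dial yhop(7) => 1977-12-24


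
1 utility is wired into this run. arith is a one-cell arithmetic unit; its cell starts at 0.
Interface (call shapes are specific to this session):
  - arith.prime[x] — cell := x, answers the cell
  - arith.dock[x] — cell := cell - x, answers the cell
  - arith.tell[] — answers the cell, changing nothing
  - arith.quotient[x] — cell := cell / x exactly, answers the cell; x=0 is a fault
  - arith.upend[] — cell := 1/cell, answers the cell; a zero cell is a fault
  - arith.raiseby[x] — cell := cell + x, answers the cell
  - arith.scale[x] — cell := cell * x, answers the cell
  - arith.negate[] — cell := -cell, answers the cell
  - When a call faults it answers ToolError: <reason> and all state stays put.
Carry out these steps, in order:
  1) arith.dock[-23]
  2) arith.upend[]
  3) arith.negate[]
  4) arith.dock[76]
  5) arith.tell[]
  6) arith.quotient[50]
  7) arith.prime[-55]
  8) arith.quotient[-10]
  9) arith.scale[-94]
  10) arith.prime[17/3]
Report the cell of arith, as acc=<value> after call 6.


;; dock(x=-23) => 23
;; upend() => 1/23
;; negate() => -1/23
;; dock(x=76) => -1749/23
;; tell() => -1749/23
;; quotient(x=50) => -1749/1150
;; prime(x=-55) => -55
;; quotient(x=-10) => 11/2
;; scale(x=-94) => -517
;; prime(x=17/3) => 17/3

Answer: acc=-1749/1150
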